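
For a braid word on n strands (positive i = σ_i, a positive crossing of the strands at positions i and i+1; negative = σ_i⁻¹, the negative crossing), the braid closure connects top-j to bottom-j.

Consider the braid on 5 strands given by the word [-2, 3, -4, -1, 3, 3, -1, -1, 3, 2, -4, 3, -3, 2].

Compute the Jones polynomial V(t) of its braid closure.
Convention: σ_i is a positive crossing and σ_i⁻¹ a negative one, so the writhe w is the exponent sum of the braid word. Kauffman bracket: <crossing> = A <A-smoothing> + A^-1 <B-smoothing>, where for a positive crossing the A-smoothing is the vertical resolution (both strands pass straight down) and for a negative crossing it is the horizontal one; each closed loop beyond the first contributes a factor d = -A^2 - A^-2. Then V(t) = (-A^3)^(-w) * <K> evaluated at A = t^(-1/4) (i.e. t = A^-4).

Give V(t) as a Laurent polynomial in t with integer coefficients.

t^4 - 2*t^3 + 3*t^2 - 5*t + 6 - 5*t^-1 + 5*t^-2 - 3*t^-3 + 2*t^-4 - t^-5

Derivation:
The presented braid s2^-1 s3 s4^-1 s1^-1 s3 s3 s1^-1 s1^-1 s3 s2 s4^-1 s3 s3^-1 s2 on 5 strands reduces by inverse Markov moves (closure unchanged at each step):
  Deconjugate: the word is γ·β·γ⁻¹ with γ = s2^-1 s3 (prefix) and γ⁻¹ = s3^-1 s2 (suffix); strip both.
Reduced to β = s4^-1 s1^-1 s3 s3 s1^-1 s1^-1 s3 s2 s4^-1 s3 on 5 strands, 10 crossings.
Compute on β:
Braid: s4^-1 s1^-1 s3 s3 s1^-1 s1^-1 s3 s2 s4^-1 s3 on 5 strands, 10 crossings.
Writhe w = (#positive) - (#negative) = 5 - 5 = 0.
Computing the Kauffman bracket via state sum. There are 2^10 = 1024 states.
Smooth each crossing (0=||, 1=⌣⌢); contribution A^(Σ sign_k(1-2s_k)) * d^(L-1).
Tabulate the states by total A-exponent and number of loops L (A-exp: L × count):
  A^10: L=6 ×1
  A^8: L=5 ×10
  A^6: L=4 ×41, L=6 ×4
  A^4: L=3 ×83, L=5 ×36, L=7 ×1
  A^2: L=2 ×84, L=4 ×107, L=6 ×19
  A^0: L=1 ×33, L=3 ×143, L=5 ×70, L=7 ×6
  A^-2: L=2 ×68, L=4 ×116, L=6 ×25, L=8 ×1
  A^-4: L=3 ×64, L=5 ×52, L=7 ×4
  A^-6: L=4 ×33, L=6 ×12
  A^-8: L=5 ×9, L=7 ×1
  A^-10: L=6 ×1
Each group contributes A^e * Σ count * d^(L-1):
Powers of d = -A^2 - A^-2: d^2 = A^4 + 2 + A^-4; d^3 = -A^6 - 3*A^2 - 3*A^-2 - A^-6; d^4 = A^8 + 4*A^4 + 6 + 4*A^-4 + A^-8; d^5 = -A^10 - 5*A^6 - 10*A^2 - 10*A^-2 - 5*A^-6 - A^-10; d^6 = A^12 + 6*A^8 + 15*A^4 + 20 + 15*A^-4 + 6*A^-8 + A^-12; d^7 = -A^14 - 7*A^10 - 21*A^6 - 35*A^2 - 35*A^-2 - 21*A^-6 - 7*A^-10 - A^-14.
  A^10 * (d^5) = -A^20 - 5*A^16 - 10*A^12 - 10*A^8 - 5*A^4 - 1
  A^8 * (10*d^4) = 10*A^16 + 40*A^12 + 60*A^8 + 40*A^4 + 10
  A^6 * (41*d^3 + 4*d^5) = -4*A^16 - 61*A^12 - 163*A^8 - 163*A^4 - 61 - 4*A^-4
  A^4 * (83*d^2 + 36*d^4 + d^6) = A^16 + 42*A^12 + 242*A^8 + 402*A^4 + 242 + 42*A^-4 + A^-8
  A^2 * (84*d + 107*d^3 + 19*d^5) = -19*A^12 - 202*A^8 - 595*A^4 - 595 - 202*A^-4 - 19*A^-8
  A^0 * (33 + 143*d^2 + 70*d^4 + 6*d^6) = 6*A^12 + 106*A^8 + 513*A^4 + 859 + 513*A^-4 + 106*A^-8 + 6*A^-12
  A^-2 * (68*d + 116*d^3 + 25*d^5 + d^7) = -A^12 - 32*A^8 - 262*A^4 - 701 - 701*A^-4 - 262*A^-8 - 32*A^-12 - A^-16
  A^-4 * (64*d^2 + 52*d^4 + 4*d^6) = 4*A^8 + 76*A^4 + 332 + 520*A^-4 + 332*A^-8 + 76*A^-12 + 4*A^-16
  A^-6 * (33*d^3 + 12*d^5) = -12*A^4 - 93 - 219*A^-4 - 219*A^-8 - 93*A^-12 - 12*A^-16
  A^-8 * (9*d^4 + d^6) = A^4 + 15 + 51*A^-4 + 74*A^-8 + 51*A^-12 + 15*A^-16 + A^-20
  A^-10 * (d^5) = -1 - 5*A^-4 - 10*A^-8 - 10*A^-12 - 5*A^-16 - A^-20
Summing the groups: <K> = -A^20 + 2*A^16 - 3*A^12 + 5*A^8 - 5*A^4 + 6 - 5*A^-4 + 3*A^-8 - 2*A^-12 + A^-16
Normalise by the writhe: (-A^3)^(-w) = (-A^3)^(0) = 1, so f(A) = 1 * <K> = -A^20 + 2*A^16 - 3*A^12 + 5*A^8 - 5*A^4 + 6 - 5*A^-4 + 3*A^-8 - 2*A^-12 + A^-16.
Substitute A = t^(-1/4), i.e. A^e → t^(-e/4): V(t) = t^4 - 2*t^3 + 3*t^2 - 5*t + 6 - 5*t^-1 + 5*t^-2 - 3*t^-3 + 2*t^-4 - t^-5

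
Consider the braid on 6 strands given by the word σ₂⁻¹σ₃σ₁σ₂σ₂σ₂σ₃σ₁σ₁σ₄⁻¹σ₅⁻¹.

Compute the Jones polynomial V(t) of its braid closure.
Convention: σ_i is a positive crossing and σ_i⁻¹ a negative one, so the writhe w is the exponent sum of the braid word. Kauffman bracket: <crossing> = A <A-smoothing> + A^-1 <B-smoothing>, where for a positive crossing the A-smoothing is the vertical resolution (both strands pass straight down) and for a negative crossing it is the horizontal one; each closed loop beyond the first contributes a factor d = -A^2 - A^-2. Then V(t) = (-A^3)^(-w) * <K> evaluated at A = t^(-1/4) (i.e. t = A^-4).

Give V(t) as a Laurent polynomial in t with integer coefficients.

The presented braid s2^-1 s3 s1 s2 s2 s2 s3 s1 s1 s4^-1 s5^-1 on 6 strands reduces by inverse Markov moves (closure unchanged at each step):
  Destabilize: the word has the form β·s5^-1 where s5^-1 occurs only as the final letter (β ∈ B_5); drop it and the last strand → 5 strands.
  Destabilize: the word has the form β·s4^-1 where s4^-1 occurs only as the final letter (β ∈ B_4); drop it and the last strand → 4 strands.
Reduced to β = s2^-1 s3 s1 s2 s2 s2 s3 s1 s1 on 4 strands, 9 crossings.
Compute on β:
Braid: s2^-1 s3 s1 s2 s2 s2 s3 s1 s1 on 4 strands, 9 crossings.
Writhe w = (#positive) - (#negative) = 8 - 1 = 7.
State-sum expansion of <K>. There are 2^9 = 512 states.
Smooth each crossing (0=||, 1=⌣⌢); contribution A^(Σ sign_k(1-2s_k)) * d^(L-1).
Tabulate the states by total A-exponent and number of loops L (A-exp: L × count):
  A^9: L=3 ×1
  A^7: L=2 ×5, L=4 ×4
  A^5: L=1 ×6, L=3 ×27, L=5 ×3
  A^3: L=2 ×57, L=4 ×26, L=6 ×1
  A^1: L=1 ×39, L=3 ×77, L=5 ×10
  A^-1: L=2 ×81, L=4 ×44, L=6 ×1
  A^-3: L=3 ×73, L=5 ×11
  A^-5: L=4 ×35, L=6 ×1
  A^-7: L=5 ×9
  A^-9: L=6 ×1
Each group contributes A^e * Σ count * d^(L-1):
Powers of d = -A^2 - A^-2: d^2 = A^4 + 2 + A^-4; d^3 = -A^6 - 3*A^2 - 3*A^-2 - A^-6; d^4 = A^8 + 4*A^4 + 6 + 4*A^-4 + A^-8; d^5 = -A^10 - 5*A^6 - 10*A^2 - 10*A^-2 - 5*A^-6 - A^-10.
  A^9 * (d^2) = A^13 + 2*A^9 + A^5
  A^7 * (5*d + 4*d^3) = -4*A^13 - 17*A^9 - 17*A^5 - 4*A
  A^5 * (6 + 27*d^2 + 3*d^4) = 3*A^13 + 39*A^9 + 78*A^5 + 39*A + 3*A^-3
  A^3 * (57*d + 26*d^3 + d^5) = -A^13 - 31*A^9 - 145*A^5 - 145*A - 31*A^-3 - A^-7
  A^1 * (39 + 77*d^2 + 10*d^4) = 10*A^9 + 117*A^5 + 253*A + 117*A^-3 + 10*A^-7
  A^-1 * (81*d + 44*d^3 + d^5) = -A^9 - 49*A^5 - 223*A - 223*A^-3 - 49*A^-7 - A^-11
  A^-3 * (73*d^2 + 11*d^4) = 11*A^5 + 117*A + 212*A^-3 + 117*A^-7 + 11*A^-11
  A^-5 * (35*d^3 + d^5) = -A^5 - 40*A - 115*A^-3 - 115*A^-7 - 40*A^-11 - A^-15
  A^-7 * (9*d^4) = 9*A + 36*A^-3 + 54*A^-7 + 36*A^-11 + 9*A^-15
  A^-9 * (d^5) = -A - 5*A^-3 - 10*A^-7 - 10*A^-11 - 5*A^-15 - A^-19
Summing the groups: <K> = -A^13 + 2*A^9 - 5*A^5 + 5*A - 6*A^-3 + 6*A^-7 - 4*A^-11 + 3*A^-15 - A^-19
Normalise by the writhe: (-A^3)^(-w) = (-A^3)^(-7) = -A^-21, so f(A) = -A^-21 * <K> = A^-8 - 2*A^-12 + 5*A^-16 - 5*A^-20 + 6*A^-24 - 6*A^-28 + 4*A^-32 - 3*A^-36 + A^-40.
Substitute A = t^(-1/4), i.e. A^e → t^(-e/4): V(t) = t^10 - 3*t^9 + 4*t^8 - 6*t^7 + 6*t^6 - 5*t^5 + 5*t^4 - 2*t^3 + t^2

Answer: t^10 - 3*t^9 + 4*t^8 - 6*t^7 + 6*t^6 - 5*t^5 + 5*t^4 - 2*t^3 + t^2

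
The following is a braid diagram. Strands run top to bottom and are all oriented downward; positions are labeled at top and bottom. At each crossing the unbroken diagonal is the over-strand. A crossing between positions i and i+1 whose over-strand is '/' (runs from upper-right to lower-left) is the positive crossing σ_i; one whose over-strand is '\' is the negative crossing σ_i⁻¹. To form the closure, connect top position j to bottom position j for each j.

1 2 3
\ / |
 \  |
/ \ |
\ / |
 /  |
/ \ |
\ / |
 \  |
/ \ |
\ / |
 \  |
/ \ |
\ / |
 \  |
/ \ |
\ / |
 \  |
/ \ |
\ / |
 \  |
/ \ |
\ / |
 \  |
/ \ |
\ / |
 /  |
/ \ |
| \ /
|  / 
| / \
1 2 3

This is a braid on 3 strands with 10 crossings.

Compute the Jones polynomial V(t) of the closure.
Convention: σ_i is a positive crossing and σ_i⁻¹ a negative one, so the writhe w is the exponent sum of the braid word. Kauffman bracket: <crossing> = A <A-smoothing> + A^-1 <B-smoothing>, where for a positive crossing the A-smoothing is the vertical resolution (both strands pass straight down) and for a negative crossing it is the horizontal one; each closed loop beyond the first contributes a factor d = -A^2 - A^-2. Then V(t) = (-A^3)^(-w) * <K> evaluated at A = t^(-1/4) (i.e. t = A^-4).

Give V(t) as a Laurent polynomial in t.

t^-2 + t^-4 - t^-5 + t^-6 - t^-7

Derivation:
Reading the diagram top to bottom ('/'-over between positions i,i+1 = s_i, '\'-over = s_i^-1): braid word = s1^-1 s1 s1^-1 s1^-1 s1^-1 s1^-1 s1^-1 s1^-1 s1 s2.
The presented braid s1^-1 s1 s1^-1 s1^-1 s1^-1 s1^-1 s1^-1 s1^-1 s1 s2 on 3 strands reduces by inverse Markov moves (closure unchanged at each step):
  Destabilize: the word has the form β·s2 where s2 occurs only as the final letter (β ∈ B_2); drop it and the last strand → 2 strands.
  Deconjugate: the word is γ·β·γ⁻¹ with γ = s1^-1 s1 (prefix) and γ⁻¹ = s1^-1 s1 (suffix); strip both.
Reduced to β = s1^-1 s1^-1 s1^-1 s1^-1 s1^-1 on 2 strands, 5 crossings.
Compute on β:
Braid: s1^-1 s1^-1 s1^-1 s1^-1 s1^-1 on 2 strands, 5 crossings.
Writhe w = (#positive) - (#negative) = 0 - 5 = -5.
Computing the Kauffman bracket via state sum. There are 2^5 = 32 states.
For each crossing: s=0 is the vertical smoothing, s=1 horizontal. Crossing k contributes A^(sign_k * (1 - 2*s_k)); loop factor d = -A^2 - A^-2.
  state 00000: A-exp=-5, loops=2, term = A^-5 * d^1
  state 00001: A-exp=-3, loops=1, term = A^-3 * d^0
  state 00010: A-exp=-3, loops=1, term = A^-3 * d^0
  state 00011: A-exp=-1, loops=2, term = A^-1 * d^1
  state 00100: A-exp=-3, loops=1, term = A^-3 * d^0
  state 00101: A-exp=-1, loops=2, term = A^-1 * d^1
  state 00110: A-exp=-1, loops=2, term = A^-1 * d^1
  state 00111: A-exp=+1, loops=3, term = A^1 * d^2
  state 01000: A-exp=-3, loops=1, term = A^-3 * d^0
  state 01001: A-exp=-1, loops=2, term = A^-1 * d^1
  state 01010: A-exp=-1, loops=2, term = A^-1 * d^1
  state 01011: A-exp=+1, loops=3, term = A^1 * d^2
  state 01100: A-exp=-1, loops=2, term = A^-1 * d^1
  state 01101: A-exp=+1, loops=3, term = A^1 * d^2
  state 01110: A-exp=+1, loops=3, term = A^1 * d^2
  state 01111: A-exp=+3, loops=4, term = A^3 * d^3
  state 10000: A-exp=-3, loops=1, term = A^-3 * d^0
  state 10001: A-exp=-1, loops=2, term = A^-1 * d^1
  state 10010: A-exp=-1, loops=2, term = A^-1 * d^1
  state 10011: A-exp=+1, loops=3, term = A^1 * d^2
  state 10100: A-exp=-1, loops=2, term = A^-1 * d^1
  state 10101: A-exp=+1, loops=3, term = A^1 * d^2
  state 10110: A-exp=+1, loops=3, term = A^1 * d^2
  state 10111: A-exp=+3, loops=4, term = A^3 * d^3
  state 11000: A-exp=-1, loops=2, term = A^-1 * d^1
  state 11001: A-exp=+1, loops=3, term = A^1 * d^2
  state 11010: A-exp=+1, loops=3, term = A^1 * d^2
  state 11011: A-exp=+3, loops=4, term = A^3 * d^3
  state 11100: A-exp=+1, loops=3, term = A^1 * d^2
  state 11101: A-exp=+3, loops=4, term = A^3 * d^3
  state 11110: A-exp=+3, loops=4, term = A^3 * d^3
  state 11111: A-exp=+5, loops=5, term = A^5 * d^4
Collect the terms by A-exponent (count of states per loop number):
Powers of d = -A^2 - A^-2: d^2 = A^4 + 2 + A^-4; d^3 = -A^6 - 3*A^2 - 3*A^-2 - A^-6; d^4 = A^8 + 4*A^4 + 6 + 4*A^-4 + A^-8.
  A^5 * (d^4) = A^13 + 4*A^9 + 6*A^5 + 4*A + A^-3
  A^3 * (5*d^3) = -5*A^9 - 15*A^5 - 15*A - 5*A^-3
  A^1 * (10*d^2) = 10*A^5 + 20*A + 10*A^-3
  A^-1 * (10*d) = -10*A - 10*A^-3
  A^-3 * (5) = 5*A^-3
  A^-5 * (d) = -A^-3 - A^-7
Summing the groups: <K> = A^13 - A^9 + A^5 - A - A^-7
Normalise by the writhe: (-A^3)^(-w) = (-A^3)^(5) = -A^15, so f(A) = -A^15 * <K> = -A^28 + A^24 - A^20 + A^16 + A^8.
Substitute A = t^(-1/4), i.e. A^e → t^(-e/4): V(t) = t^-2 + t^-4 - t^-5 + t^-6 - t^-7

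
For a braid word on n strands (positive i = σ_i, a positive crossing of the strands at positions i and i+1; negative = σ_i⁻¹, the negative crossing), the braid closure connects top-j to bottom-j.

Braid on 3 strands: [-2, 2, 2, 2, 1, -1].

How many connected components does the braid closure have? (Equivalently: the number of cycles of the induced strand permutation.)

Track the strand permutation on 3 strands, starting from identity.
  step 1: s2^-1 swaps positions 2,3 -> [1 3 2]
  step 2: s2 swaps positions 2,3 -> [1 2 3]
  step 3: s2 swaps positions 2,3 -> [1 3 2]
  step 4: s2 swaps positions 2,3 -> [1 2 3]
  step 5: s1 swaps positions 1,2 -> [2 1 3]
  step 6: s1^-1 swaps positions 1,2 -> [1 2 3]
Final permutation (position -> original strand): [1 2 3]
Closure components = cycle count of this permutation = 3.

Answer: 3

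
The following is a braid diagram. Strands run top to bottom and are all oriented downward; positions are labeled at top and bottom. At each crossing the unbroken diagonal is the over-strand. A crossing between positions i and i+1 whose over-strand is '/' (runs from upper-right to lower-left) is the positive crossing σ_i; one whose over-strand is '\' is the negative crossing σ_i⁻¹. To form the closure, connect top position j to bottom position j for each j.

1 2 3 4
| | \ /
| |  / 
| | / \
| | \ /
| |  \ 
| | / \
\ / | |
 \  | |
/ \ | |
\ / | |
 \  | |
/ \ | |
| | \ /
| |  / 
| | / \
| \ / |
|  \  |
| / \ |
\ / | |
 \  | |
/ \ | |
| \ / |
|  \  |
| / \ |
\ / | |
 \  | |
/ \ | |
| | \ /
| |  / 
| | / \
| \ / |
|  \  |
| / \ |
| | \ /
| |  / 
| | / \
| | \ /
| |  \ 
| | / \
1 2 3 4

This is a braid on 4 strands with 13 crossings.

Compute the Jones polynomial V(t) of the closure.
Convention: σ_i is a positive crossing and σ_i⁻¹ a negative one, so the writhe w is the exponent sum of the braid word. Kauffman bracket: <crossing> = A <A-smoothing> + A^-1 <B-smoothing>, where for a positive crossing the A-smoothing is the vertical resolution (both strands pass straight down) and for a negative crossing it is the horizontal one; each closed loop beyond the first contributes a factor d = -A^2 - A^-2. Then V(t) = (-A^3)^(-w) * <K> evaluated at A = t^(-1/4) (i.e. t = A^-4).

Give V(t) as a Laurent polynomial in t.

1 - t^-1 + 2*t^-2 - 2*t^-3 + 2*t^-4 - 2*t^-5 + 2*t^-6 - t^-7

Derivation:
Reading the diagram top to bottom ('/'-over between positions i,i+1 = s_i, '\'-over = s_i^-1): braid word = s3 s3^-1 s1^-1 s1^-1 s3 s2^-1 s1^-1 s2^-1 s1^-1 s3 s2^-1 s3 s3^-1.
The presented braid s3 s3^-1 s1^-1 s1^-1 s3 s2^-1 s1^-1 s2^-1 s1^-1 s3 s2^-1 s3 s3^-1 on 4 strands reduces by inverse Markov moves (closure unchanged at each step):
  Deconjugate: the word is γ·β·γ⁻¹ with γ = s3 s3^-1 (prefix) and γ⁻¹ = s3 s3^-1 (suffix); strip both.
Reduced to β = s1^-1 s1^-1 s3 s2^-1 s1^-1 s2^-1 s1^-1 s3 s2^-1 on 4 strands, 9 crossings.
Compute on β:
Braid: s1^-1 s1^-1 s3 s2^-1 s1^-1 s2^-1 s1^-1 s3 s2^-1 on 4 strands, 9 crossings.
Writhe w = (#positive) - (#negative) = 2 - 7 = -5.
State-sum expansion of <K>. There are 2^9 = 512 states.
Smooth each crossing (0=||, 1=⌣⌢); contribution A^(Σ sign_k(1-2s_k)) * d^(L-1).
Tabulate the states by total A-exponent and number of loops L (A-exp: L × count):
  A^9: L=3 ×1
  A^7: L=2 ×4, L=4 ×5
  A^5: L=1 ×4, L=3 ×26, L=5 ×6
  A^3: L=2 ×43, L=4 ×40, L=6 ×1
  A^1: L=1 ×23, L=3 ×92, L=5 ×11
  A^-1: L=2 ×91, L=4 ×34, L=6 ×1
  A^-3: L=1 ×32, L=3 ×48, L=5 ×4
  A^-5: L=2 ×28, L=4 ×8
  A^-7: L=3 ×9
  A^-9: L=4 ×1
Each group contributes A^e * Σ count * d^(L-1):
Powers of d = -A^2 - A^-2: d^2 = A^4 + 2 + A^-4; d^3 = -A^6 - 3*A^2 - 3*A^-2 - A^-6; d^4 = A^8 + 4*A^4 + 6 + 4*A^-4 + A^-8; d^5 = -A^10 - 5*A^6 - 10*A^2 - 10*A^-2 - 5*A^-6 - A^-10.
  A^9 * (d^2) = A^13 + 2*A^9 + A^5
  A^7 * (4*d + 5*d^3) = -5*A^13 - 19*A^9 - 19*A^5 - 5*A
  A^5 * (4 + 26*d^2 + 6*d^4) = 6*A^13 + 50*A^9 + 92*A^5 + 50*A + 6*A^-3
  A^3 * (43*d + 40*d^3 + d^5) = -A^13 - 45*A^9 - 173*A^5 - 173*A - 45*A^-3 - A^-7
  A^1 * (23 + 92*d^2 + 11*d^4) = 11*A^9 + 136*A^5 + 273*A + 136*A^-3 + 11*A^-7
  A^-1 * (91*d + 34*d^3 + d^5) = -A^9 - 39*A^5 - 203*A - 203*A^-3 - 39*A^-7 - A^-11
  A^-3 * (32 + 48*d^2 + 4*d^4) = 4*A^5 + 64*A + 152*A^-3 + 64*A^-7 + 4*A^-11
  A^-5 * (28*d + 8*d^3) = -8*A - 52*A^-3 - 52*A^-7 - 8*A^-11
  A^-7 * (9*d^2) = 9*A^-3 + 18*A^-7 + 9*A^-11
  A^-9 * (d^3) = -A^-3 - 3*A^-7 - 3*A^-11 - A^-15
Summing the groups: <K> = A^13 - 2*A^9 + 2*A^5 - 2*A + 2*A^-3 - 2*A^-7 + A^-11 - A^-15
Normalise by the writhe: (-A^3)^(-w) = (-A^3)^(5) = -A^15, so f(A) = -A^15 * <K> = -A^28 + 2*A^24 - 2*A^20 + 2*A^16 - 2*A^12 + 2*A^8 - A^4 + 1.
Substitute A = t^(-1/4), i.e. A^e → t^(-e/4): V(t) = 1 - t^-1 + 2*t^-2 - 2*t^-3 + 2*t^-4 - 2*t^-5 + 2*t^-6 - t^-7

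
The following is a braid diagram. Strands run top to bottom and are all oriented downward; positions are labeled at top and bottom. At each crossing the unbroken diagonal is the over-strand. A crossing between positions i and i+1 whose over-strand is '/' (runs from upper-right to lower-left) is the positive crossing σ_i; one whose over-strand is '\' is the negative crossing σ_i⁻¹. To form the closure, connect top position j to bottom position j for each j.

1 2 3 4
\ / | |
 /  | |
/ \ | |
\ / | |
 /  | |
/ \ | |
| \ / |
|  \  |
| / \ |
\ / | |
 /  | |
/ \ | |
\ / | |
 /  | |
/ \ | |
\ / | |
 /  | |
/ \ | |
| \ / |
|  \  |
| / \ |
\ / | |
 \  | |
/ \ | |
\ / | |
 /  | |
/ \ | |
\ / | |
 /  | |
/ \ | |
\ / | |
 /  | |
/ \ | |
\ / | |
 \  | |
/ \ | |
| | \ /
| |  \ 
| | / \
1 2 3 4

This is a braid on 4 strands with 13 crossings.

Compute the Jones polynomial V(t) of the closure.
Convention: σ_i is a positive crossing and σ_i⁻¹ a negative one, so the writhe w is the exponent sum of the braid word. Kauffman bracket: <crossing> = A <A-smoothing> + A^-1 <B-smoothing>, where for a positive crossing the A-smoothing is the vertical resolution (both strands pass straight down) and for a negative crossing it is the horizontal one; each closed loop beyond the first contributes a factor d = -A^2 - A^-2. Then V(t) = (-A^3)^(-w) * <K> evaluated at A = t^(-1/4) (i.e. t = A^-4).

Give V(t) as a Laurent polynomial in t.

Reading the diagram top to bottom ('/'-over between positions i,i+1 = s_i, '\'-over = s_i^-1): braid word = s1 s1 s2^-1 s1 s1 s1 s2^-1 s1^-1 s1 s1 s1 s1^-1 s3^-1.
The presented braid s1 s1 s2^-1 s1 s1 s1 s2^-1 s1^-1 s1 s1 s1 s1^-1 s3^-1 on 4 strands reduces by inverse Markov moves (closure unchanged at each step):
  Destabilize: the word has the form β·s3^-1 where s3^-1 occurs only as the final letter (β ∈ B_3); drop it and the last strand → 3 strands.
  Deconjugate: the word is γ·β·γ⁻¹ with γ = s1 (prefix) and γ⁻¹ = s1^-1 (suffix); strip both.
Reduced to β = s1 s2^-1 s1 s1 s1 s2^-1 s1^-1 s1 s1 s1 on 3 strands, 10 crossings.
Compute on β:
First cancel adjacent σ_i σ_i⁻¹ pairs (Reidemeister II — same braid, same closure): s1 s2^-1 s1 s1 s1 s2^-1 s1^-1 s1 s1 s1 → s1 s2^-1 s1 s1 s1 s2^-1 s1 s1.
Braid: s1 s2^-1 s1 s1 s1 s2^-1 s1 s1 on 3 strands, 8 crossings.
Writhe w = (#positive) - (#negative) = 6 - 2 = 4.
Enumerate smoothing states for the bracket polynomial. There are 2^8 = 256 states.
Each crossing splits two ways (0=vertical, 1=horizontal). The state's weight is A^(#A-smoothings - #B-smoothings) * d^(loops - 1).
Tabulate the states by total A-exponent and number of loops L (A-exp: L × count):
  A^8: L=3 ×1
  A^6: L=2 ×8
  A^4: L=1 ×21, L=3 ×7
  A^2: L=2 ×54, L=4 ×2
  A^0: L=3 ×70
  A^-2: L=4 ×56
  A^-4: L=5 ×28
  A^-6: L=6 ×8
  A^-8: L=7 ×1
Each group contributes A^e * Σ count * d^(L-1):
Powers of d = -A^2 - A^-2: d^2 = A^4 + 2 + A^-4; d^3 = -A^6 - 3*A^2 - 3*A^-2 - A^-6; d^4 = A^8 + 4*A^4 + 6 + 4*A^-4 + A^-8; d^5 = -A^10 - 5*A^6 - 10*A^2 - 10*A^-2 - 5*A^-6 - A^-10; d^6 = A^12 + 6*A^8 + 15*A^4 + 20 + 15*A^-4 + 6*A^-8 + A^-12.
  A^8 * (d^2) = A^12 + 2*A^8 + A^4
  A^6 * (8*d) = -8*A^8 - 8*A^4
  A^4 * (21 + 7*d^2) = 7*A^8 + 35*A^4 + 7
  A^2 * (54*d + 2*d^3) = -2*A^8 - 60*A^4 - 60 - 2*A^-4
  A^0 * (70*d^2) = 70*A^4 + 140 + 70*A^-4
  A^-2 * (56*d^3) = -56*A^4 - 168 - 168*A^-4 - 56*A^-8
  A^-4 * (28*d^4) = 28*A^4 + 112 + 168*A^-4 + 112*A^-8 + 28*A^-12
  A^-6 * (8*d^5) = -8*A^4 - 40 - 80*A^-4 - 80*A^-8 - 40*A^-12 - 8*A^-16
  A^-8 * (d^6) = A^4 + 6 + 15*A^-4 + 20*A^-8 + 15*A^-12 + 6*A^-16 + A^-20
Summing the groups: <K> = A^12 - A^8 + 3*A^4 - 3 + 3*A^-4 - 4*A^-8 + 3*A^-12 - 2*A^-16 + A^-20
Normalise by the writhe: (-A^3)^(-w) = (-A^3)^(-4) = A^-12, so f(A) = A^-12 * <K> = 1 - A^-4 + 3*A^-8 - 3*A^-12 + 3*A^-16 - 4*A^-20 + 3*A^-24 - 2*A^-28 + A^-32.
Substitute A = t^(-1/4), i.e. A^e → t^(-e/4): V(t) = t^8 - 2*t^7 + 3*t^6 - 4*t^5 + 3*t^4 - 3*t^3 + 3*t^2 - t + 1

Answer: t^8 - 2*t^7 + 3*t^6 - 4*t^5 + 3*t^4 - 3*t^3 + 3*t^2 - t + 1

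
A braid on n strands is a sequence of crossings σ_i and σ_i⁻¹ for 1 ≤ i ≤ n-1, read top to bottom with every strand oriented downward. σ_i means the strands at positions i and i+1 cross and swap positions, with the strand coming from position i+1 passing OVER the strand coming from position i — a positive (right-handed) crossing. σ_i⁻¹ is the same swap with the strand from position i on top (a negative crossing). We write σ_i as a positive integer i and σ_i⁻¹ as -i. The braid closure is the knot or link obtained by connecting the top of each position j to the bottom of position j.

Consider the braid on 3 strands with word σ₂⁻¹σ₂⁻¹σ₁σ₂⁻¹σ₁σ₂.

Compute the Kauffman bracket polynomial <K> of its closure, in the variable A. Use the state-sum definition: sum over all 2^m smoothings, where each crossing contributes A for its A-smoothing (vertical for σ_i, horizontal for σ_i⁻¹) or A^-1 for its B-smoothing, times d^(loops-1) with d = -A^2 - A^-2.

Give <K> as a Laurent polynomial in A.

Braid: s2^-1 s2^-1 s1 s2^-1 s1 s2 on 3 strands, 6 crossings.
Writhe w = (#positive) - (#negative) = 3 - 3 = 0.
State-sum expansion of <K>. There are 2^6 = 64 states.
For each crossing: s=0 is the vertical smoothing, s=1 horizontal. Crossing k contributes A^(sign_k * (1 - 2*s_k)); loop factor d = -A^2 - A^-2.
Tabulate the states by total A-exponent and number of loops L (A-exp: L × count):
  A^6: L=4 ×1
  A^4: L=3 ×5, L=5 ×1
  A^2: L=2 ×10, L=4 ×5
  A^0: L=1 ×8, L=3 ×12
  A^-2: L=2 ×14, L=4 ×1
  A^-4: L=1 ×3, L=3 ×3
  A^-6: L=2 ×1
Each group contributes A^e * Σ count * d^(L-1):
Powers of d = -A^2 - A^-2: d^2 = A^4 + 2 + A^-4; d^3 = -A^6 - 3*A^2 - 3*A^-2 - A^-6; d^4 = A^8 + 4*A^4 + 6 + 4*A^-4 + A^-8.
  A^6 * (d^3) = -A^12 - 3*A^8 - 3*A^4 - 1
  A^4 * (5*d^2 + d^4) = A^12 + 9*A^8 + 16*A^4 + 9 + A^-4
  A^2 * (10*d + 5*d^3) = -5*A^8 - 25*A^4 - 25 - 5*A^-4
  A^0 * (8 + 12*d^2) = 12*A^4 + 32 + 12*A^-4
  A^-2 * (14*d + d^3) = -A^4 - 17 - 17*A^-4 - A^-8
  A^-4 * (3 + 3*d^2) = 3 + 9*A^-4 + 3*A^-8
  A^-6 * (d) = -A^-4 - A^-8
Summing the groups: <K> = A^8 - A^4 + 1 - A^-4 + A^-8

Answer: A^8 - A^4 + 1 - A^-4 + A^-8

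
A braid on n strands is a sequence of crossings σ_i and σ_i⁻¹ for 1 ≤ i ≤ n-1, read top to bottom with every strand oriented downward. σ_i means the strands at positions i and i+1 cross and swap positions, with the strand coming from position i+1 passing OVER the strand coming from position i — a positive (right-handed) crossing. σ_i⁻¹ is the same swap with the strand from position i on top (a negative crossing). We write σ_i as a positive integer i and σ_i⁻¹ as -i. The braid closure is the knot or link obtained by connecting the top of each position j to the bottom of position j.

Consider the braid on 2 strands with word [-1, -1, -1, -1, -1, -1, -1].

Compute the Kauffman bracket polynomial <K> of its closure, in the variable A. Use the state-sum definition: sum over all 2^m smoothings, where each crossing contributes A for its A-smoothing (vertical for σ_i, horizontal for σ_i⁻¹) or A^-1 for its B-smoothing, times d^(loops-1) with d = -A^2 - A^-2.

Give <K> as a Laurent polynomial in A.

Braid: s1^-1 s1^-1 s1^-1 s1^-1 s1^-1 s1^-1 s1^-1 on 2 strands, 7 crossings.
Writhe w = (#positive) - (#negative) = 0 - 7 = -7.
State-sum expansion of <K>. There are 2^7 = 128 states.
Smooth each crossing (0=||, 1=⌣⌢); contribution A^(Σ sign_k(1-2s_k)) * d^(L-1).
Tabulate the states by total A-exponent and number of loops L (A-exp: L × count):
  A^7: L=7 ×1
  A^5: L=6 ×7
  A^3: L=5 ×21
  A^1: L=4 ×35
  A^-1: L=3 ×35
  A^-3: L=2 ×21
  A^-5: L=1 ×7
  A^-7: L=2 ×1
Each group contributes A^e * Σ count * d^(L-1):
Powers of d = -A^2 - A^-2: d^2 = A^4 + 2 + A^-4; d^3 = -A^6 - 3*A^2 - 3*A^-2 - A^-6; d^4 = A^8 + 4*A^4 + 6 + 4*A^-4 + A^-8; d^5 = -A^10 - 5*A^6 - 10*A^2 - 10*A^-2 - 5*A^-6 - A^-10; d^6 = A^12 + 6*A^8 + 15*A^4 + 20 + 15*A^-4 + 6*A^-8 + A^-12.
  A^7 * (d^6) = A^19 + 6*A^15 + 15*A^11 + 20*A^7 + 15*A^3 + 6*A^-1 + A^-5
  A^5 * (7*d^5) = -7*A^15 - 35*A^11 - 70*A^7 - 70*A^3 - 35*A^-1 - 7*A^-5
  A^3 * (21*d^4) = 21*A^11 + 84*A^7 + 126*A^3 + 84*A^-1 + 21*A^-5
  A^1 * (35*d^3) = -35*A^7 - 105*A^3 - 105*A^-1 - 35*A^-5
  A^-1 * (35*d^2) = 35*A^3 + 70*A^-1 + 35*A^-5
  A^-3 * (21*d) = -21*A^-1 - 21*A^-5
  A^-5 * (7) = 7*A^-5
  A^-7 * (d) = -A^-5 - A^-9
Summing the groups: <K> = A^19 - A^15 + A^11 - A^7 + A^3 - A^-1 - A^-9

Answer: A^19 - A^15 + A^11 - A^7 + A^3 - A^-1 - A^-9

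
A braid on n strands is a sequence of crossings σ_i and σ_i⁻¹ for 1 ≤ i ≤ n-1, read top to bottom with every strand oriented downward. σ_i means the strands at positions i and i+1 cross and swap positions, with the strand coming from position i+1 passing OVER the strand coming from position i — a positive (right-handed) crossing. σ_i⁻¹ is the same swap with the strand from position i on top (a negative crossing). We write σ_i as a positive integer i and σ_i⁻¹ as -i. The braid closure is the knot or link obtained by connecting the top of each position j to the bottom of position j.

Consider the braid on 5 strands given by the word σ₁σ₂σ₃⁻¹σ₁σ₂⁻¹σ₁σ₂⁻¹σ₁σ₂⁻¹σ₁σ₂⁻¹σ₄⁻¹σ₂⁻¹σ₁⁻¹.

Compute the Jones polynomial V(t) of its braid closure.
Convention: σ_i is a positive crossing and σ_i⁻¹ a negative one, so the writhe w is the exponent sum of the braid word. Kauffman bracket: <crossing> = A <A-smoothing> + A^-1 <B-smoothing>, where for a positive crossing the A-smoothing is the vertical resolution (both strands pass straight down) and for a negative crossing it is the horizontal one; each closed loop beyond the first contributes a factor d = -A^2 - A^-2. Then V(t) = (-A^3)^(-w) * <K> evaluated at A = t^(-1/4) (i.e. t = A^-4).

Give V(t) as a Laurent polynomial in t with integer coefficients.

The presented braid s1 s2 s3^-1 s1 s2^-1 s1 s2^-1 s1 s2^-1 s1 s2^-1 s4^-1 s2^-1 s1^-1 on 5 strands reduces by inverse Markov moves (closure unchanged at each step):
  Deconjugate: the word is γ·β·γ⁻¹ with γ = s1 s2 (prefix) and γ⁻¹ = s2^-1 s1^-1 (suffix); strip both.
  Destabilize: the word has the form β·s4^-1 where s4^-1 occurs only as the final letter (β ∈ B_4); drop it and the last strand → 4 strands.
Reduced to β = s3^-1 s1 s2^-1 s1 s2^-1 s1 s2^-1 s1 s2^-1 on 4 strands, 9 crossings.
Compute on β:
Braid: s3^-1 s1 s2^-1 s1 s2^-1 s1 s2^-1 s1 s2^-1 on 4 strands, 9 crossings.
Writhe w = (#positive) - (#negative) = 4 - 5 = -1.
State-sum expansion of <K>. There are 2^9 = 512 states.
Each crossing splits two ways (0=vertical, 1=horizontal). The state's weight is A^(#A-smoothings - #B-smoothings) * d^(loops - 1).
Tabulate the states by total A-exponent and number of loops L (A-exp: L × count):
  A^9: L=5 ×1
  A^7: L=4 ×8, L=6 ×1
  A^5: L=3 ×28, L=5 ×8
  A^3: L=2 ×52, L=4 ×32
  A^1: L=1 ×45, L=3 ×77, L=5 ×4
  A^-1: L=2 ×97, L=4 ×29
  A^-3: L=3 ×80, L=5 ×4
  A^-5: L=4 ×36
  A^-7: L=5 ×9
  A^-9: L=6 ×1
Each group contributes A^e * Σ count * d^(L-1):
Powers of d = -A^2 - A^-2: d^2 = A^4 + 2 + A^-4; d^3 = -A^6 - 3*A^2 - 3*A^-2 - A^-6; d^4 = A^8 + 4*A^4 + 6 + 4*A^-4 + A^-8; d^5 = -A^10 - 5*A^6 - 10*A^2 - 10*A^-2 - 5*A^-6 - A^-10.
  A^9 * (d^4) = A^17 + 4*A^13 + 6*A^9 + 4*A^5 + A
  A^7 * (8*d^3 + d^5) = -A^17 - 13*A^13 - 34*A^9 - 34*A^5 - 13*A - A^-3
  A^5 * (28*d^2 + 8*d^4) = 8*A^13 + 60*A^9 + 104*A^5 + 60*A + 8*A^-3
  A^3 * (52*d + 32*d^3) = -32*A^9 - 148*A^5 - 148*A - 32*A^-3
  A^1 * (45 + 77*d^2 + 4*d^4) = 4*A^9 + 93*A^5 + 223*A + 93*A^-3 + 4*A^-7
  A^-1 * (97*d + 29*d^3) = -29*A^5 - 184*A - 184*A^-3 - 29*A^-7
  A^-3 * (80*d^2 + 4*d^4) = 4*A^5 + 96*A + 184*A^-3 + 96*A^-7 + 4*A^-11
  A^-5 * (36*d^3) = -36*A - 108*A^-3 - 108*A^-7 - 36*A^-11
  A^-7 * (9*d^4) = 9*A + 36*A^-3 + 54*A^-7 + 36*A^-11 + 9*A^-15
  A^-9 * (d^5) = -A - 5*A^-3 - 10*A^-7 - 10*A^-11 - 5*A^-15 - A^-19
Summing the groups: <K> = -A^13 + 4*A^9 - 6*A^5 + 7*A - 9*A^-3 + 7*A^-7 - 6*A^-11 + 4*A^-15 - A^-19
Normalise by the writhe: (-A^3)^(-w) = (-A^3)^(1) = -A^3, so f(A) = -A^3 * <K> = A^16 - 4*A^12 + 6*A^8 - 7*A^4 + 9 - 7*A^-4 + 6*A^-8 - 4*A^-12 + A^-16.
Substitute A = t^(-1/4), i.e. A^e → t^(-e/4): V(t) = t^4 - 4*t^3 + 6*t^2 - 7*t + 9 - 7*t^-1 + 6*t^-2 - 4*t^-3 + t^-4

Answer: t^4 - 4*t^3 + 6*t^2 - 7*t + 9 - 7*t^-1 + 6*t^-2 - 4*t^-3 + t^-4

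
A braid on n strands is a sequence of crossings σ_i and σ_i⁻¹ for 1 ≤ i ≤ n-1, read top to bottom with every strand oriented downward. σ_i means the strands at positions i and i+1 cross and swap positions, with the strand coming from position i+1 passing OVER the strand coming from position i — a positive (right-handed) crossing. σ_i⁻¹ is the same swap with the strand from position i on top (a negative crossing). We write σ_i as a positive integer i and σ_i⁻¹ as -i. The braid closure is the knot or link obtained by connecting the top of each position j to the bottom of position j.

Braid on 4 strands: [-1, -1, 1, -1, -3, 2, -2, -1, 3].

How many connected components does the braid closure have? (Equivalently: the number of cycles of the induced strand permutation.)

3

Derivation:
Track the strand permutation on 4 strands, starting from identity.
  step 1: s1^-1 swaps positions 1,2 -> [2 1 3 4]
  step 2: s1^-1 swaps positions 1,2 -> [1 2 3 4]
  step 3: s1 swaps positions 1,2 -> [2 1 3 4]
  step 4: s1^-1 swaps positions 1,2 -> [1 2 3 4]
  step 5: s3^-1 swaps positions 3,4 -> [1 2 4 3]
  step 6: s2 swaps positions 2,3 -> [1 4 2 3]
  step 7: s2^-1 swaps positions 2,3 -> [1 2 4 3]
  step 8: s1^-1 swaps positions 1,2 -> [2 1 4 3]
  step 9: s3 swaps positions 3,4 -> [2 1 3 4]
Final permutation (position -> original strand): [2 1 3 4]
Closure components = cycle count of this permutation = 3.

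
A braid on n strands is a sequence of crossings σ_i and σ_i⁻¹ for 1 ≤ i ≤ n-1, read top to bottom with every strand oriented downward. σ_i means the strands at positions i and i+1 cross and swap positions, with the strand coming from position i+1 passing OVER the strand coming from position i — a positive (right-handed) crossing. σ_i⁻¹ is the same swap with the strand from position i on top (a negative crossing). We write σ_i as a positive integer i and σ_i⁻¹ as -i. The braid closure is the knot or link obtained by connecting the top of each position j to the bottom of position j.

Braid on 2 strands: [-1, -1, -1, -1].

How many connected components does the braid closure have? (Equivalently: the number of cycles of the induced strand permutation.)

Track the strand permutation on 2 strands, starting from identity.
  step 1: s1^-1 swaps positions 1,2 -> [2 1]
  step 2: s1^-1 swaps positions 1,2 -> [1 2]
  step 3: s1^-1 swaps positions 1,2 -> [2 1]
  step 4: s1^-1 swaps positions 1,2 -> [1 2]
Final permutation (position -> original strand): [1 2]
Closure components = cycle count of this permutation = 2.

Answer: 2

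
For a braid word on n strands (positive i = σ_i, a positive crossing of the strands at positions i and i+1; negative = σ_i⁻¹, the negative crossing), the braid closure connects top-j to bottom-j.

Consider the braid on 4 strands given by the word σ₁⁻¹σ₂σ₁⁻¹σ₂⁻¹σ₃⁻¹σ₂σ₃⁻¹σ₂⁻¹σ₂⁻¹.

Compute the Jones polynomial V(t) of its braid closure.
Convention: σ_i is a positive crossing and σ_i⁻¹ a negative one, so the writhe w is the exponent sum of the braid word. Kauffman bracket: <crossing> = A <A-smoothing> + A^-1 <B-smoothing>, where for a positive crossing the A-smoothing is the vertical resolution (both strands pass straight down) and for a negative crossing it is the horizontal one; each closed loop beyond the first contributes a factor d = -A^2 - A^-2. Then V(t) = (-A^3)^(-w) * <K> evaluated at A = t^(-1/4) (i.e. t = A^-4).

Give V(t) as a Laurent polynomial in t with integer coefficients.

Braid: s1^-1 s2 s1^-1 s2^-1 s3^-1 s2 s3^-1 s2^-1 s2^-1 on 4 strands, 9 crossings.
Writhe w = (#positive) - (#negative) = 2 - 7 = -5.
Enumerate smoothing states for the bracket polynomial. There are 2^9 = 512 states.
Smooth each crossing (0=||, 1=⌣⌢); contribution A^(Σ sign_k(1-2s_k)) * d^(L-1).
Tabulate the states by total A-exponent and number of loops L (A-exp: L × count):
  A^9: L=5 ×1
  A^7: L=4 ×9
  A^5: L=3 ×30, L=5 ×6
  A^3: L=2 ×45, L=4 ×37, L=6 ×2
  A^1: L=1 ×27, L=3 ×78, L=5 ×21
  A^-1: L=2 ×67, L=4 ×53, L=6 ×6
  A^-3: L=1 ×12, L=3 ×53, L=5 ×18, L=7 ×1
  A^-5: L=2 ×14, L=4 ×19, L=6 ×3
  A^-7: L=3 ×6, L=5 ×3
  A^-9: L=4 ×1
Each group contributes A^e * Σ count * d^(L-1):
Powers of d = -A^2 - A^-2: d^2 = A^4 + 2 + A^-4; d^3 = -A^6 - 3*A^2 - 3*A^-2 - A^-6; d^4 = A^8 + 4*A^4 + 6 + 4*A^-4 + A^-8; d^5 = -A^10 - 5*A^6 - 10*A^2 - 10*A^-2 - 5*A^-6 - A^-10; d^6 = A^12 + 6*A^8 + 15*A^4 + 20 + 15*A^-4 + 6*A^-8 + A^-12.
  A^9 * (d^4) = A^17 + 4*A^13 + 6*A^9 + 4*A^5 + A
  A^7 * (9*d^3) = -9*A^13 - 27*A^9 - 27*A^5 - 9*A
  A^5 * (30*d^2 + 6*d^4) = 6*A^13 + 54*A^9 + 96*A^5 + 54*A + 6*A^-3
  A^3 * (45*d + 37*d^3 + 2*d^5) = -2*A^13 - 47*A^9 - 176*A^5 - 176*A - 47*A^-3 - 2*A^-7
  A^1 * (27 + 78*d^2 + 21*d^4) = 21*A^9 + 162*A^5 + 309*A + 162*A^-3 + 21*A^-7
  A^-1 * (67*d + 53*d^3 + 6*d^5) = -6*A^9 - 83*A^5 - 286*A - 286*A^-3 - 83*A^-7 - 6*A^-11
  A^-3 * (12 + 53*d^2 + 18*d^4 + d^6) = A^9 + 24*A^5 + 140*A + 246*A^-3 + 140*A^-7 + 24*A^-11 + A^-15
  A^-5 * (14*d + 19*d^3 + 3*d^5) = -3*A^5 - 34*A - 101*A^-3 - 101*A^-7 - 34*A^-11 - 3*A^-15
  A^-7 * (6*d^2 + 3*d^4) = 3*A + 18*A^-3 + 30*A^-7 + 18*A^-11 + 3*A^-15
  A^-9 * (d^3) = -A^-3 - 3*A^-7 - 3*A^-11 - A^-15
Summing the groups: <K> = A^17 - A^13 + 2*A^9 - 3*A^5 + 2*A - 3*A^-3 + 2*A^-7 - A^-11
Normalise by the writhe: (-A^3)^(-w) = (-A^3)^(5) = -A^15, so f(A) = -A^15 * <K> = -A^32 + A^28 - 2*A^24 + 3*A^20 - 2*A^16 + 3*A^12 - 2*A^8 + A^4.
Substitute A = t^(-1/4), i.e. A^e → t^(-e/4): V(t) = t^-1 - 2*t^-2 + 3*t^-3 - 2*t^-4 + 3*t^-5 - 2*t^-6 + t^-7 - t^-8

Answer: t^-1 - 2*t^-2 + 3*t^-3 - 2*t^-4 + 3*t^-5 - 2*t^-6 + t^-7 - t^-8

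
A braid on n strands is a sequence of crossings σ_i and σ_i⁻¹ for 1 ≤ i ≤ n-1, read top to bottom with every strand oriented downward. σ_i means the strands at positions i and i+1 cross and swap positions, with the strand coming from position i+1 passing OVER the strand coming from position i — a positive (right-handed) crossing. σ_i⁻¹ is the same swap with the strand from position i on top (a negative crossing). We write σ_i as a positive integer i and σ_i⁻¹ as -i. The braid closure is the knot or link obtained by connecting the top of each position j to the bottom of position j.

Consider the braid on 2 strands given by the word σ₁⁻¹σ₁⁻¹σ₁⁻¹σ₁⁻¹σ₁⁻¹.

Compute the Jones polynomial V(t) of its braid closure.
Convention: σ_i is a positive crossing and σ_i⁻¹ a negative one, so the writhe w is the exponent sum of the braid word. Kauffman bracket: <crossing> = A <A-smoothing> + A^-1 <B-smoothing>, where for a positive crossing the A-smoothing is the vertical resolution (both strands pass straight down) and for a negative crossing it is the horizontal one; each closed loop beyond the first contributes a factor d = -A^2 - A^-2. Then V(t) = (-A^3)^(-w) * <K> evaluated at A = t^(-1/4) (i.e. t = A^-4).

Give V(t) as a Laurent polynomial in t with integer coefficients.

t^-2 + t^-4 - t^-5 + t^-6 - t^-7

Derivation:
Braid: s1^-1 s1^-1 s1^-1 s1^-1 s1^-1 on 2 strands, 5 crossings.
Writhe w = (#positive) - (#negative) = 0 - 5 = -5.
Computing the Kauffman bracket via state sum. There are 2^5 = 32 states.
Smooth each crossing (0=||, 1=⌣⌢); contribution A^(Σ sign_k(1-2s_k)) * d^(L-1).
  state 00000: A-exp=-5, loops=2, term = A^-5 * d^1
  state 00001: A-exp=-3, loops=1, term = A^-3 * d^0
  state 00010: A-exp=-3, loops=1, term = A^-3 * d^0
  state 00011: A-exp=-1, loops=2, term = A^-1 * d^1
  state 00100: A-exp=-3, loops=1, term = A^-3 * d^0
  state 00101: A-exp=-1, loops=2, term = A^-1 * d^1
  state 00110: A-exp=-1, loops=2, term = A^-1 * d^1
  state 00111: A-exp=+1, loops=3, term = A^1 * d^2
  state 01000: A-exp=-3, loops=1, term = A^-3 * d^0
  state 01001: A-exp=-1, loops=2, term = A^-1 * d^1
  state 01010: A-exp=-1, loops=2, term = A^-1 * d^1
  state 01011: A-exp=+1, loops=3, term = A^1 * d^2
  state 01100: A-exp=-1, loops=2, term = A^-1 * d^1
  state 01101: A-exp=+1, loops=3, term = A^1 * d^2
  state 01110: A-exp=+1, loops=3, term = A^1 * d^2
  state 01111: A-exp=+3, loops=4, term = A^3 * d^3
  state 10000: A-exp=-3, loops=1, term = A^-3 * d^0
  state 10001: A-exp=-1, loops=2, term = A^-1 * d^1
  state 10010: A-exp=-1, loops=2, term = A^-1 * d^1
  state 10011: A-exp=+1, loops=3, term = A^1 * d^2
  state 10100: A-exp=-1, loops=2, term = A^-1 * d^1
  state 10101: A-exp=+1, loops=3, term = A^1 * d^2
  state 10110: A-exp=+1, loops=3, term = A^1 * d^2
  state 10111: A-exp=+3, loops=4, term = A^3 * d^3
  state 11000: A-exp=-1, loops=2, term = A^-1 * d^1
  state 11001: A-exp=+1, loops=3, term = A^1 * d^2
  state 11010: A-exp=+1, loops=3, term = A^1 * d^2
  state 11011: A-exp=+3, loops=4, term = A^3 * d^3
  state 11100: A-exp=+1, loops=3, term = A^1 * d^2
  state 11101: A-exp=+3, loops=4, term = A^3 * d^3
  state 11110: A-exp=+3, loops=4, term = A^3 * d^3
  state 11111: A-exp=+5, loops=5, term = A^5 * d^4
Collect the terms by A-exponent (count of states per loop number):
Powers of d = -A^2 - A^-2: d^2 = A^4 + 2 + A^-4; d^3 = -A^6 - 3*A^2 - 3*A^-2 - A^-6; d^4 = A^8 + 4*A^4 + 6 + 4*A^-4 + A^-8.
  A^5 * (d^4) = A^13 + 4*A^9 + 6*A^5 + 4*A + A^-3
  A^3 * (5*d^3) = -5*A^9 - 15*A^5 - 15*A - 5*A^-3
  A^1 * (10*d^2) = 10*A^5 + 20*A + 10*A^-3
  A^-1 * (10*d) = -10*A - 10*A^-3
  A^-3 * (5) = 5*A^-3
  A^-5 * (d) = -A^-3 - A^-7
Summing the groups: <K> = A^13 - A^9 + A^5 - A - A^-7
Normalise by the writhe: (-A^3)^(-w) = (-A^3)^(5) = -A^15, so f(A) = -A^15 * <K> = -A^28 + A^24 - A^20 + A^16 + A^8.
Substitute A = t^(-1/4), i.e. A^e → t^(-e/4): V(t) = t^-2 + t^-4 - t^-5 + t^-6 - t^-7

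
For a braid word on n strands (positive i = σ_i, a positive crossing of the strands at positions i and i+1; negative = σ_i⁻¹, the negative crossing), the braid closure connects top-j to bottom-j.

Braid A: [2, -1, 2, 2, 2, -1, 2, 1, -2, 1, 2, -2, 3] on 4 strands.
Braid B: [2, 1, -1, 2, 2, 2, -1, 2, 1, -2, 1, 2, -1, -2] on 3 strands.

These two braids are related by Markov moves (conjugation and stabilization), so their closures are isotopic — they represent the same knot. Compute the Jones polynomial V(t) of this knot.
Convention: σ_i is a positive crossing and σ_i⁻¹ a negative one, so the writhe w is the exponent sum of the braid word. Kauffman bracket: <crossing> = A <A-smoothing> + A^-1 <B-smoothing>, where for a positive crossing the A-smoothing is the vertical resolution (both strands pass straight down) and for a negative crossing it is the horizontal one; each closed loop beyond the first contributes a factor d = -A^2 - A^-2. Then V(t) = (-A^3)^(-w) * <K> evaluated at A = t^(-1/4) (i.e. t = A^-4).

Markov-equivalent braids have isotopic closures, hence identical knot invariants. Strip the Markov moves from each word to reach a common short braid β, then compute V(t) once on β.
Braid A: s2 s1^-1 s2 s2 s2 s1^-1 s2 s1 s2^-1 s1 s2 s2^-1 s3 on 4 strands reduces by inverse Markov moves (closure unchanged at each step):
  Destabilize: the word has the form β·s3 where s3 occurs only as the final letter (β ∈ B_3); drop it and the last strand → 3 strands.
  Deconjugate: the word is γ·β·γ⁻¹ with γ = s2 (prefix) and γ⁻¹ = s2^-1 (suffix); strip both.
Reduced to β = s1^-1 s2 s2 s2 s1^-1 s2 s1 s2^-1 s1 s2 on 3 strands, 10 crossings.
Braid B: s2 s1 s1^-1 s2 s2 s2 s1^-1 s2 s1 s2^-1 s1 s2 s1^-1 s2^-1 on 3 strands reduces by inverse Markov moves (closure unchanged at each step):
  Deconjugate: the word is γ·β·γ⁻¹ with γ = s2 s1 (prefix) and γ⁻¹ = s1^-1 s2^-1 (suffix); strip both.
Reduced to β = s1^-1 s2 s2 s2 s1^-1 s2 s1 s2^-1 s1 s2 on 3 strands, 10 crossings.
Both give the same β = s1^-1 s2 s2 s2 s1^-1 s2 s1 s2^-1 s1 s2 on 3 strands, so one state sum suffices:
Braid: s1^-1 s2 s2 s2 s1^-1 s2 s1 s2^-1 s1 s2 on 3 strands, 10 crossings.
Writhe w = (#positive) - (#negative) = 7 - 3 = 4.
Computing the Kauffman bracket via state sum. There are 2^10 = 1024 states.
Smooth each crossing (0=||, 1=⌣⌢); contribution A^(Σ sign_k(1-2s_k)) * d^(L-1).
Tabulate the states by total A-exponent and number of loops L (A-exp: L × count):
  A^10: L=2 ×1
  A^8: L=1 ×5, L=3 ×5
  A^6: L=2 ×39, L=4 ×6
  A^4: L=1 ×34, L=3 ×85, L=5 ×1
  A^2: L=2 ×138, L=4 ×72
  A^0: L=1 ×48, L=3 ×167, L=5 ×37
  A^-2: L=2 ×91, L=4 ×109, L=6 ×10
  A^-4: L=3 ×82, L=5 ×37, L=7 ×1
  A^-6: L=4 ×40, L=6 ×5
  A^-8: L=5 ×10
  A^-10: L=6 ×1
Each group contributes A^e * Σ count * d^(L-1):
Powers of d = -A^2 - A^-2: d^2 = A^4 + 2 + A^-4; d^3 = -A^6 - 3*A^2 - 3*A^-2 - A^-6; d^4 = A^8 + 4*A^4 + 6 + 4*A^-4 + A^-8; d^5 = -A^10 - 5*A^6 - 10*A^2 - 10*A^-2 - 5*A^-6 - A^-10; d^6 = A^12 + 6*A^8 + 15*A^4 + 20 + 15*A^-4 + 6*A^-8 + A^-12.
  A^10 * (d) = -A^12 - A^8
  A^8 * (5 + 5*d^2) = 5*A^12 + 15*A^8 + 5*A^4
  A^6 * (39*d + 6*d^3) = -6*A^12 - 57*A^8 - 57*A^4 - 6
  A^4 * (34 + 85*d^2 + d^4) = A^12 + 89*A^8 + 210*A^4 + 89 + A^-4
  A^2 * (138*d + 72*d^3) = -72*A^8 - 354*A^4 - 354 - 72*A^-4
  A^0 * (48 + 167*d^2 + 37*d^4) = 37*A^8 + 315*A^4 + 604 + 315*A^-4 + 37*A^-8
  A^-2 * (91*d + 109*d^3 + 10*d^5) = -10*A^8 - 159*A^4 - 518 - 518*A^-4 - 159*A^-8 - 10*A^-12
  A^-4 * (82*d^2 + 37*d^4 + d^6) = A^8 + 43*A^4 + 245 + 406*A^-4 + 245*A^-8 + 43*A^-12 + A^-16
  A^-6 * (40*d^3 + 5*d^5) = -5*A^4 - 65 - 170*A^-4 - 170*A^-8 - 65*A^-12 - 5*A^-16
  A^-8 * (10*d^4) = 10 + 40*A^-4 + 60*A^-8 + 40*A^-12 + 10*A^-16
  A^-10 * (d^5) = -1 - 5*A^-4 - 10*A^-8 - 10*A^-12 - 5*A^-16 - A^-20
Summing the groups: <K> = -A^12 + 2*A^8 - 2*A^4 + 4 - 3*A^-4 + 3*A^-8 - 2*A^-12 + A^-16 - A^-20
Normalise by the writhe: (-A^3)^(-w) = (-A^3)^(-4) = A^-12, so f(A) = A^-12 * <K> = -1 + 2*A^-4 - 2*A^-8 + 4*A^-12 - 3*A^-16 + 3*A^-20 - 2*A^-24 + A^-28 - A^-32.
Substitute A = t^(-1/4), i.e. A^e → t^(-e/4): V(t) = -t^8 + t^7 - 2*t^6 + 3*t^5 - 3*t^4 + 4*t^3 - 2*t^2 + 2*t - 1

Answer: -t^8 + t^7 - 2*t^6 + 3*t^5 - 3*t^4 + 4*t^3 - 2*t^2 + 2*t - 1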